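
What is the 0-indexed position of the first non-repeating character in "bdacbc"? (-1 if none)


Input: bdacbc
Character frequencies:
  'a': 1
  'b': 2
  'c': 2
  'd': 1
Scanning left to right for freq == 1:
  Position 0 ('b'): freq=2, skip
  Position 1 ('d'): unique! => answer = 1

1


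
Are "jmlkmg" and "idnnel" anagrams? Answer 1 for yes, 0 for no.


Strings: "jmlkmg", "idnnel"
Sorted first:  gjklmm
Sorted second: deilnn
Differ at position 0: 'g' vs 'd' => not anagrams

0


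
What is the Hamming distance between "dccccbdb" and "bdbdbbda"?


Comparing "dccccbdb" and "bdbdbbda" position by position:
  Position 0: 'd' vs 'b' => differ
  Position 1: 'c' vs 'd' => differ
  Position 2: 'c' vs 'b' => differ
  Position 3: 'c' vs 'd' => differ
  Position 4: 'c' vs 'b' => differ
  Position 5: 'b' vs 'b' => same
  Position 6: 'd' vs 'd' => same
  Position 7: 'b' vs 'a' => differ
Total differences (Hamming distance): 6

6


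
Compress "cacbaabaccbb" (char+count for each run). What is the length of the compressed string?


Input: cacbaabaccbb
Runs:
  'c' x 1 => "c1"
  'a' x 1 => "a1"
  'c' x 1 => "c1"
  'b' x 1 => "b1"
  'a' x 2 => "a2"
  'b' x 1 => "b1"
  'a' x 1 => "a1"
  'c' x 2 => "c2"
  'b' x 2 => "b2"
Compressed: "c1a1c1b1a2b1a1c2b2"
Compressed length: 18

18


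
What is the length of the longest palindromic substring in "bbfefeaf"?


Input: "bbfefeaf"
Checking substrings for palindromes:
  [2:5] "fef" (len 3) => palindrome
  [3:6] "efe" (len 3) => palindrome
  [0:2] "bb" (len 2) => palindrome
Longest palindromic substring: "fef" with length 3

3


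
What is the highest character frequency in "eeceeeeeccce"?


Input: eeceeeeeccce
Character counts:
  'c': 4
  'e': 8
Maximum frequency: 8

8


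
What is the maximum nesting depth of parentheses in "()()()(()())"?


Input: "()()()(()())"
Tracking depth:
  Position 0 '(': depth becomes 1
  Position 1 ')': depth becomes 0
  Position 2 '(': depth becomes 1
  Position 3 ')': depth becomes 0
  Position 4 '(': depth becomes 1
  Position 5 ')': depth becomes 0
  Position 6 '(': depth becomes 1
  Position 7 '(': depth becomes 2
  Position 8 ')': depth becomes 1
  Position 9 '(': depth becomes 2
  Position 10 ')': depth becomes 1
  Position 11 ')': depth becomes 0
Maximum depth reached: 2

2


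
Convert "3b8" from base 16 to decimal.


Input: "3b8" in base 16
Positional expansion:
  Digit '3' (value 3) x 16^2 = 768
  Digit 'b' (value 11) x 16^1 = 176
  Digit '8' (value 8) x 16^0 = 8
Sum = 952

952


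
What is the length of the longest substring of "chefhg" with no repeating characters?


Input: "chefhg"
Sliding window (track last position of each char):
  Position 0 ('c'): window [0,0] length 1 -- new best
  Position 1 ('h'): window [0,1] length 2 -- new best
  Position 2 ('e'): window [0,2] length 3 -- new best
  Position 3 ('f'): window [0,3] length 4 -- new best
  Position 4 ('h'): repeat (last at 1), move window start to 2
  Position 4 ('h'): window [2,4] length 3
  Position 5 ('g'): window [2,5] length 4
Longest substring with no repeats: "chef" with length 4

4


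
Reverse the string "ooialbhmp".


Input: ooialbhmp
Reading characters right to left:
  Position 8: 'p'
  Position 7: 'm'
  Position 6: 'h'
  Position 5: 'b'
  Position 4: 'l'
  Position 3: 'a'
  Position 2: 'i'
  Position 1: 'o'
  Position 0: 'o'
Reversed: pmhblaioo

pmhblaioo


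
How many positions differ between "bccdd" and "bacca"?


Comparing "bccdd" and "bacca" position by position:
  Position 0: 'b' vs 'b' => same
  Position 1: 'c' vs 'a' => DIFFER
  Position 2: 'c' vs 'c' => same
  Position 3: 'd' vs 'c' => DIFFER
  Position 4: 'd' vs 'a' => DIFFER
Positions that differ: 3

3


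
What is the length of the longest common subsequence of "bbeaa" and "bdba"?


LCS of "bbeaa" and "bdba"
DP table:
           b    d    b    a
      0    0    0    0    0
  b   0    1    1    1    1
  b   0    1    1    2    2
  e   0    1    1    2    2
  a   0    1    1    2    3
  a   0    1    1    2    3
LCS length = dp[5][4] = 3

3


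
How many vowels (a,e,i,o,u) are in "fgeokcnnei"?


Input: fgeokcnnei
Checking each character:
  'f' at position 0: consonant
  'g' at position 1: consonant
  'e' at position 2: vowel (running total: 1)
  'o' at position 3: vowel (running total: 2)
  'k' at position 4: consonant
  'c' at position 5: consonant
  'n' at position 6: consonant
  'n' at position 7: consonant
  'e' at position 8: vowel (running total: 3)
  'i' at position 9: vowel (running total: 4)
Total vowels: 4

4


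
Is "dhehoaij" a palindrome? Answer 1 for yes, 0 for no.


Input: dhehoaij
Reversed: jiaohehd
  Compare pos 0 ('d') with pos 7 ('j'): MISMATCH
  Compare pos 1 ('h') with pos 6 ('i'): MISMATCH
  Compare pos 2 ('e') with pos 5 ('a'): MISMATCH
  Compare pos 3 ('h') with pos 4 ('o'): MISMATCH
Result: not a palindrome

0


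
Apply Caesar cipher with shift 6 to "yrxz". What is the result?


Caesar cipher: shift "yrxz" by 6
  'y' (pos 24) + 6 = pos 4 = 'e'
  'r' (pos 17) + 6 = pos 23 = 'x'
  'x' (pos 23) + 6 = pos 3 = 'd'
  'z' (pos 25) + 6 = pos 5 = 'f'
Result: exdf

exdf


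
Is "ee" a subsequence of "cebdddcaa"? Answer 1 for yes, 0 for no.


Check if "ee" is a subsequence of "cebdddcaa"
Greedy scan:
  Position 0 ('c'): no match needed
  Position 1 ('e'): matches sub[0] = 'e'
  Position 2 ('b'): no match needed
  Position 3 ('d'): no match needed
  Position 4 ('d'): no match needed
  Position 5 ('d'): no match needed
  Position 6 ('c'): no match needed
  Position 7 ('a'): no match needed
  Position 8 ('a'): no match needed
Only matched 1/2 characters => not a subsequence

0


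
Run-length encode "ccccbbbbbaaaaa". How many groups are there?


Input: ccccbbbbbaaaaa
Scanning for consecutive runs:
  Group 1: 'c' x 4 (positions 0-3)
  Group 2: 'b' x 5 (positions 4-8)
  Group 3: 'a' x 5 (positions 9-13)
Total groups: 3

3


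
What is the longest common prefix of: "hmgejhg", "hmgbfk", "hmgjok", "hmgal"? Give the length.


Words: hmgejhg, hmgbfk, hmgjok, hmgal
  Position 0: all 'h' => match
  Position 1: all 'm' => match
  Position 2: all 'g' => match
  Position 3: ('e', 'b', 'j', 'a') => mismatch, stop
LCP = "hmg" (length 3)

3


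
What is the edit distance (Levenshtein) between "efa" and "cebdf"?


Computing edit distance: "efa" -> "cebdf"
DP table:
           c    e    b    d    f
      0    1    2    3    4    5
  e   1    1    1    2    3    4
  f   2    2    2    2    3    3
  a   3    3    3    3    3    4
Edit distance = dp[3][5] = 4

4


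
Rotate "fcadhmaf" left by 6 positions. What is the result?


Input: "fcadhmaf", rotate left by 6
First 6 characters: "fcadhm"
Remaining characters: "af"
Concatenate remaining + first: "af" + "fcadhm" = "affcadhm"

affcadhm


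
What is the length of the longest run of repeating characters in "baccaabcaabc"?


Input: "baccaabcaabc"
Scanning for longest run:
  Position 1 ('a'): new char, reset run to 1
  Position 2 ('c'): new char, reset run to 1
  Position 3 ('c'): continues run of 'c', length=2
  Position 4 ('a'): new char, reset run to 1
  Position 5 ('a'): continues run of 'a', length=2
  Position 6 ('b'): new char, reset run to 1
  Position 7 ('c'): new char, reset run to 1
  Position 8 ('a'): new char, reset run to 1
  Position 9 ('a'): continues run of 'a', length=2
  Position 10 ('b'): new char, reset run to 1
  Position 11 ('c'): new char, reset run to 1
Longest run: 'c' with length 2

2


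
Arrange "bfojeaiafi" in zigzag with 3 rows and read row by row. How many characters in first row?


Zigzag "bfojeaiafi" into 3 rows:
Placing characters:
  'b' => row 0
  'f' => row 1
  'o' => row 2
  'j' => row 1
  'e' => row 0
  'a' => row 1
  'i' => row 2
  'a' => row 1
  'f' => row 0
  'i' => row 1
Rows:
  Row 0: "bef"
  Row 1: "fjaai"
  Row 2: "oi"
First row length: 3

3


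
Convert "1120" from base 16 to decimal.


Input: "1120" in base 16
Positional expansion:
  Digit '1' (value 1) x 16^3 = 4096
  Digit '1' (value 1) x 16^2 = 256
  Digit '2' (value 2) x 16^1 = 32
  Digit '0' (value 0) x 16^0 = 0
Sum = 4384

4384


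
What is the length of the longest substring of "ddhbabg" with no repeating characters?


Input: "ddhbabg"
Sliding window (track last position of each char):
  Position 0 ('d'): window [0,0] length 1 -- new best
  Position 1 ('d'): repeat (last at 0), move window start to 1
  Position 1 ('d'): window [1,1] length 1
  Position 2 ('h'): window [1,2] length 2 -- new best
  Position 3 ('b'): window [1,3] length 3 -- new best
  Position 4 ('a'): window [1,4] length 4 -- new best
  Position 5 ('b'): repeat (last at 3), move window start to 4
  Position 5 ('b'): window [4,5] length 2
  Position 6 ('g'): window [4,6] length 3
Longest substring with no repeats: "dhba" with length 4

4


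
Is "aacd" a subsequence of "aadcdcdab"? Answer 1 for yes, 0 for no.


Check if "aacd" is a subsequence of "aadcdcdab"
Greedy scan:
  Position 0 ('a'): matches sub[0] = 'a'
  Position 1 ('a'): matches sub[1] = 'a'
  Position 2 ('d'): no match needed
  Position 3 ('c'): matches sub[2] = 'c'
  Position 4 ('d'): matches sub[3] = 'd'
  Position 5 ('c'): no match needed
  Position 6 ('d'): no match needed
  Position 7 ('a'): no match needed
  Position 8 ('b'): no match needed
All 4 characters matched => is a subsequence

1


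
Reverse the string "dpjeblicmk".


Input: dpjeblicmk
Reading characters right to left:
  Position 9: 'k'
  Position 8: 'm'
  Position 7: 'c'
  Position 6: 'i'
  Position 5: 'l'
  Position 4: 'b'
  Position 3: 'e'
  Position 2: 'j'
  Position 1: 'p'
  Position 0: 'd'
Reversed: kmcilbejpd

kmcilbejpd


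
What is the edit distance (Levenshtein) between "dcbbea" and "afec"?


Computing edit distance: "dcbbea" -> "afec"
DP table:
           a    f    e    c
      0    1    2    3    4
  d   1    1    2    3    4
  c   2    2    2    3    3
  b   3    3    3    3    4
  b   4    4    4    4    4
  e   5    5    5    4    5
  a   6    5    6    5    5
Edit distance = dp[6][4] = 5

5


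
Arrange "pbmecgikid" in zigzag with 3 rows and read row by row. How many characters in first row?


Zigzag "pbmecgikid" into 3 rows:
Placing characters:
  'p' => row 0
  'b' => row 1
  'm' => row 2
  'e' => row 1
  'c' => row 0
  'g' => row 1
  'i' => row 2
  'k' => row 1
  'i' => row 0
  'd' => row 1
Rows:
  Row 0: "pci"
  Row 1: "begkd"
  Row 2: "mi"
First row length: 3

3


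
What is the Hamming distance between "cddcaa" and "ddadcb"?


Comparing "cddcaa" and "ddadcb" position by position:
  Position 0: 'c' vs 'd' => differ
  Position 1: 'd' vs 'd' => same
  Position 2: 'd' vs 'a' => differ
  Position 3: 'c' vs 'd' => differ
  Position 4: 'a' vs 'c' => differ
  Position 5: 'a' vs 'b' => differ
Total differences (Hamming distance): 5

5


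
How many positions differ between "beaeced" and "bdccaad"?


Comparing "beaeced" and "bdccaad" position by position:
  Position 0: 'b' vs 'b' => same
  Position 1: 'e' vs 'd' => DIFFER
  Position 2: 'a' vs 'c' => DIFFER
  Position 3: 'e' vs 'c' => DIFFER
  Position 4: 'c' vs 'a' => DIFFER
  Position 5: 'e' vs 'a' => DIFFER
  Position 6: 'd' vs 'd' => same
Positions that differ: 5

5


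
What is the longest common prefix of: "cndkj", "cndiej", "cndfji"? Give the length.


Words: cndkj, cndiej, cndfji
  Position 0: all 'c' => match
  Position 1: all 'n' => match
  Position 2: all 'd' => match
  Position 3: ('k', 'i', 'f') => mismatch, stop
LCP = "cnd" (length 3)

3


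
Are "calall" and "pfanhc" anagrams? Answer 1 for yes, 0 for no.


Strings: "calall", "pfanhc"
Sorted first:  aaclll
Sorted second: acfhnp
Differ at position 1: 'a' vs 'c' => not anagrams

0


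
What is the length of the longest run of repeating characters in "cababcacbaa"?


Input: "cababcacbaa"
Scanning for longest run:
  Position 1 ('a'): new char, reset run to 1
  Position 2 ('b'): new char, reset run to 1
  Position 3 ('a'): new char, reset run to 1
  Position 4 ('b'): new char, reset run to 1
  Position 5 ('c'): new char, reset run to 1
  Position 6 ('a'): new char, reset run to 1
  Position 7 ('c'): new char, reset run to 1
  Position 8 ('b'): new char, reset run to 1
  Position 9 ('a'): new char, reset run to 1
  Position 10 ('a'): continues run of 'a', length=2
Longest run: 'a' with length 2

2


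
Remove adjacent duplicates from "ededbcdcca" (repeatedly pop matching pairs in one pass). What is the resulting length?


Input: ededbcdcca
Stack-based adjacent duplicate removal:
  Read 'e': push. Stack: e
  Read 'd': push. Stack: ed
  Read 'e': push. Stack: ede
  Read 'd': push. Stack: eded
  Read 'b': push. Stack: ededb
  Read 'c': push. Stack: ededbc
  Read 'd': push. Stack: ededbcd
  Read 'c': push. Stack: ededbcdc
  Read 'c': matches stack top 'c' => pop. Stack: ededbcd
  Read 'a': push. Stack: ededbcda
Final stack: "ededbcda" (length 8)

8


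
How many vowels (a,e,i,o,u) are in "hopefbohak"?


Input: hopefbohak
Checking each character:
  'h' at position 0: consonant
  'o' at position 1: vowel (running total: 1)
  'p' at position 2: consonant
  'e' at position 3: vowel (running total: 2)
  'f' at position 4: consonant
  'b' at position 5: consonant
  'o' at position 6: vowel (running total: 3)
  'h' at position 7: consonant
  'a' at position 8: vowel (running total: 4)
  'k' at position 9: consonant
Total vowels: 4

4


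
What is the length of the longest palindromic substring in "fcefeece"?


Input: "fcefeece"
Checking substrings for palindromes:
  [2:5] "efe" (len 3) => palindrome
  [5:8] "ece" (len 3) => palindrome
  [4:6] "ee" (len 2) => palindrome
Longest palindromic substring: "efe" with length 3

3


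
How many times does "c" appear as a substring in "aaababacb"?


Searching for "c" in "aaababacb"
Scanning each position:
  Position 0: "a" => no
  Position 1: "a" => no
  Position 2: "a" => no
  Position 3: "b" => no
  Position 4: "a" => no
  Position 5: "b" => no
  Position 6: "a" => no
  Position 7: "c" => MATCH
  Position 8: "b" => no
Total occurrences: 1

1


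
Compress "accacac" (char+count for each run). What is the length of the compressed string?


Input: accacac
Runs:
  'a' x 1 => "a1"
  'c' x 2 => "c2"
  'a' x 1 => "a1"
  'c' x 1 => "c1"
  'a' x 1 => "a1"
  'c' x 1 => "c1"
Compressed: "a1c2a1c1a1c1"
Compressed length: 12

12


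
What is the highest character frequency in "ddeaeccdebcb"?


Input: ddeaeccdebcb
Character counts:
  'a': 1
  'b': 2
  'c': 3
  'd': 3
  'e': 3
Maximum frequency: 3

3


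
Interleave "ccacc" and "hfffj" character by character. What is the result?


Interleaving "ccacc" and "hfffj":
  Position 0: 'c' from first, 'h' from second => "ch"
  Position 1: 'c' from first, 'f' from second => "cf"
  Position 2: 'a' from first, 'f' from second => "af"
  Position 3: 'c' from first, 'f' from second => "cf"
  Position 4: 'c' from first, 'j' from second => "cj"
Result: chcfafcfcj

chcfafcfcj


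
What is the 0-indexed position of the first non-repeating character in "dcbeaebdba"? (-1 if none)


Input: dcbeaebdba
Character frequencies:
  'a': 2
  'b': 3
  'c': 1
  'd': 2
  'e': 2
Scanning left to right for freq == 1:
  Position 0 ('d'): freq=2, skip
  Position 1 ('c'): unique! => answer = 1

1


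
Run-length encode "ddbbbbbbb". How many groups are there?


Input: ddbbbbbbb
Scanning for consecutive runs:
  Group 1: 'd' x 2 (positions 0-1)
  Group 2: 'b' x 7 (positions 2-8)
Total groups: 2

2


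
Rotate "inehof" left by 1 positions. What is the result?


Input: "inehof", rotate left by 1
First 1 characters: "i"
Remaining characters: "nehof"
Concatenate remaining + first: "nehof" + "i" = "nehofi"

nehofi


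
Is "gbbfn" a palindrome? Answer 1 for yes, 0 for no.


Input: gbbfn
Reversed: nfbbg
  Compare pos 0 ('g') with pos 4 ('n'): MISMATCH
  Compare pos 1 ('b') with pos 3 ('f'): MISMATCH
Result: not a palindrome

0


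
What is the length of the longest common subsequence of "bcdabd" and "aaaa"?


LCS of "bcdabd" and "aaaa"
DP table:
           a    a    a    a
      0    0    0    0    0
  b   0    0    0    0    0
  c   0    0    0    0    0
  d   0    0    0    0    0
  a   0    1    1    1    1
  b   0    1    1    1    1
  d   0    1    1    1    1
LCS length = dp[6][4] = 1

1


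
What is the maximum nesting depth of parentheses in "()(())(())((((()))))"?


Input: "()(())(())((((()))))"
Tracking depth:
  Position 0 '(': depth becomes 1
  Position 1 ')': depth becomes 0
  Position 2 '(': depth becomes 1
  Position 3 '(': depth becomes 2
  Position 4 ')': depth becomes 1
  Position 5 ')': depth becomes 0
  Position 6 '(': depth becomes 1
  Position 7 '(': depth becomes 2
  Position 8 ')': depth becomes 1
  Position 9 ')': depth becomes 0
  Position 10 '(': depth becomes 1
  Position 11 '(': depth becomes 2
  Position 12 '(': depth becomes 3
  Position 13 '(': depth becomes 4
  Position 14 '(': depth becomes 5
  Position 15 ')': depth becomes 4
  Position 16 ')': depth becomes 3
  Position 17 ')': depth becomes 2
  Position 18 ')': depth becomes 1
  Position 19 ')': depth becomes 0
Maximum depth reached: 5

5


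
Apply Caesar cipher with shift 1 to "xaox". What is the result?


Caesar cipher: shift "xaox" by 1
  'x' (pos 23) + 1 = pos 24 = 'y'
  'a' (pos 0) + 1 = pos 1 = 'b'
  'o' (pos 14) + 1 = pos 15 = 'p'
  'x' (pos 23) + 1 = pos 24 = 'y'
Result: ybpy

ybpy


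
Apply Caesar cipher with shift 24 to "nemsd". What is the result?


Caesar cipher: shift "nemsd" by 24
  'n' (pos 13) + 24 = pos 11 = 'l'
  'e' (pos 4) + 24 = pos 2 = 'c'
  'm' (pos 12) + 24 = pos 10 = 'k'
  's' (pos 18) + 24 = pos 16 = 'q'
  'd' (pos 3) + 24 = pos 1 = 'b'
Result: lckqb

lckqb


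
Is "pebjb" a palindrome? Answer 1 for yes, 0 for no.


Input: pebjb
Reversed: bjbep
  Compare pos 0 ('p') with pos 4 ('b'): MISMATCH
  Compare pos 1 ('e') with pos 3 ('j'): MISMATCH
Result: not a palindrome

0


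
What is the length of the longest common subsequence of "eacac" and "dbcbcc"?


LCS of "eacac" and "dbcbcc"
DP table:
           d    b    c    b    c    c
      0    0    0    0    0    0    0
  e   0    0    0    0    0    0    0
  a   0    0    0    0    0    0    0
  c   0    0    0    1    1    1    1
  a   0    0    0    1    1    1    1
  c   0    0    0    1    1    2    2
LCS length = dp[5][6] = 2

2


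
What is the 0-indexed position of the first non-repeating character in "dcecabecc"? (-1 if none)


Input: dcecabecc
Character frequencies:
  'a': 1
  'b': 1
  'c': 4
  'd': 1
  'e': 2
Scanning left to right for freq == 1:
  Position 0 ('d'): unique! => answer = 0

0


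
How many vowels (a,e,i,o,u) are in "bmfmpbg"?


Input: bmfmpbg
Checking each character:
  'b' at position 0: consonant
  'm' at position 1: consonant
  'f' at position 2: consonant
  'm' at position 3: consonant
  'p' at position 4: consonant
  'b' at position 5: consonant
  'g' at position 6: consonant
Total vowels: 0

0


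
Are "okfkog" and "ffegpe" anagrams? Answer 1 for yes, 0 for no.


Strings: "okfkog", "ffegpe"
Sorted first:  fgkkoo
Sorted second: eeffgp
Differ at position 0: 'f' vs 'e' => not anagrams

0


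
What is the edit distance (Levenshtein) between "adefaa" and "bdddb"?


Computing edit distance: "adefaa" -> "bdddb"
DP table:
           b    d    d    d    b
      0    1    2    3    4    5
  a   1    1    2    3    4    5
  d   2    2    1    2    3    4
  e   3    3    2    2    3    4
  f   4    4    3    3    3    4
  a   5    5    4    4    4    4
  a   6    6    5    5    5    5
Edit distance = dp[6][5] = 5

5


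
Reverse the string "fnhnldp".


Input: fnhnldp
Reading characters right to left:
  Position 6: 'p'
  Position 5: 'd'
  Position 4: 'l'
  Position 3: 'n'
  Position 2: 'h'
  Position 1: 'n'
  Position 0: 'f'
Reversed: pdlnhnf

pdlnhnf


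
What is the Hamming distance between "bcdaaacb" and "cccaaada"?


Comparing "bcdaaacb" and "cccaaada" position by position:
  Position 0: 'b' vs 'c' => differ
  Position 1: 'c' vs 'c' => same
  Position 2: 'd' vs 'c' => differ
  Position 3: 'a' vs 'a' => same
  Position 4: 'a' vs 'a' => same
  Position 5: 'a' vs 'a' => same
  Position 6: 'c' vs 'd' => differ
  Position 7: 'b' vs 'a' => differ
Total differences (Hamming distance): 4

4


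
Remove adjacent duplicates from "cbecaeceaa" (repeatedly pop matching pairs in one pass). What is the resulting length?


Input: cbecaeceaa
Stack-based adjacent duplicate removal:
  Read 'c': push. Stack: c
  Read 'b': push. Stack: cb
  Read 'e': push. Stack: cbe
  Read 'c': push. Stack: cbec
  Read 'a': push. Stack: cbeca
  Read 'e': push. Stack: cbecae
  Read 'c': push. Stack: cbecaec
  Read 'e': push. Stack: cbecaece
  Read 'a': push. Stack: cbecaecea
  Read 'a': matches stack top 'a' => pop. Stack: cbecaece
Final stack: "cbecaece" (length 8)

8


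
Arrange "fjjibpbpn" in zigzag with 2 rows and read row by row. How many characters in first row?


Zigzag "fjjibpbpn" into 2 rows:
Placing characters:
  'f' => row 0
  'j' => row 1
  'j' => row 0
  'i' => row 1
  'b' => row 0
  'p' => row 1
  'b' => row 0
  'p' => row 1
  'n' => row 0
Rows:
  Row 0: "fjbbn"
  Row 1: "jipp"
First row length: 5

5


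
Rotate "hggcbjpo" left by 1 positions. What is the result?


Input: "hggcbjpo", rotate left by 1
First 1 characters: "h"
Remaining characters: "ggcbjpo"
Concatenate remaining + first: "ggcbjpo" + "h" = "ggcbjpoh"

ggcbjpoh


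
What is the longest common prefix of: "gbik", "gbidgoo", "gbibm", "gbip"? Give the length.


Words: gbik, gbidgoo, gbibm, gbip
  Position 0: all 'g' => match
  Position 1: all 'b' => match
  Position 2: all 'i' => match
  Position 3: ('k', 'd', 'b', 'p') => mismatch, stop
LCP = "gbi" (length 3)

3


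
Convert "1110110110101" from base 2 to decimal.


Input: "1110110110101" in base 2
Positional expansion:
  Digit '1' (value 1) x 2^12 = 4096
  Digit '1' (value 1) x 2^11 = 2048
  Digit '1' (value 1) x 2^10 = 1024
  Digit '0' (value 0) x 2^9 = 0
  Digit '1' (value 1) x 2^8 = 256
  Digit '1' (value 1) x 2^7 = 128
  Digit '0' (value 0) x 2^6 = 0
  Digit '1' (value 1) x 2^5 = 32
  Digit '1' (value 1) x 2^4 = 16
  Digit '0' (value 0) x 2^3 = 0
  Digit '1' (value 1) x 2^2 = 4
  Digit '0' (value 0) x 2^1 = 0
  Digit '1' (value 1) x 2^0 = 1
Sum = 7605

7605


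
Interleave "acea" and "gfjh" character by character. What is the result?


Interleaving "acea" and "gfjh":
  Position 0: 'a' from first, 'g' from second => "ag"
  Position 1: 'c' from first, 'f' from second => "cf"
  Position 2: 'e' from first, 'j' from second => "ej"
  Position 3: 'a' from first, 'h' from second => "ah"
Result: agcfejah

agcfejah


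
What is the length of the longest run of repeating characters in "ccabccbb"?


Input: "ccabccbb"
Scanning for longest run:
  Position 1 ('c'): continues run of 'c', length=2
  Position 2 ('a'): new char, reset run to 1
  Position 3 ('b'): new char, reset run to 1
  Position 4 ('c'): new char, reset run to 1
  Position 5 ('c'): continues run of 'c', length=2
  Position 6 ('b'): new char, reset run to 1
  Position 7 ('b'): continues run of 'b', length=2
Longest run: 'c' with length 2

2


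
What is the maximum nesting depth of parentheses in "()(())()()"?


Input: "()(())()()"
Tracking depth:
  Position 0 '(': depth becomes 1
  Position 1 ')': depth becomes 0
  Position 2 '(': depth becomes 1
  Position 3 '(': depth becomes 2
  Position 4 ')': depth becomes 1
  Position 5 ')': depth becomes 0
  Position 6 '(': depth becomes 1
  Position 7 ')': depth becomes 0
  Position 8 '(': depth becomes 1
  Position 9 ')': depth becomes 0
Maximum depth reached: 2

2


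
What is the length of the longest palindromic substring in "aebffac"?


Input: "aebffac"
Checking substrings for palindromes:
  [3:5] "ff" (len 2) => palindrome
Longest palindromic substring: "ff" with length 2

2


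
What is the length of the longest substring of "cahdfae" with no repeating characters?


Input: "cahdfae"
Sliding window (track last position of each char):
  Position 0 ('c'): window [0,0] length 1 -- new best
  Position 1 ('a'): window [0,1] length 2 -- new best
  Position 2 ('h'): window [0,2] length 3 -- new best
  Position 3 ('d'): window [0,3] length 4 -- new best
  Position 4 ('f'): window [0,4] length 5 -- new best
  Position 5 ('a'): repeat (last at 1), move window start to 2
  Position 5 ('a'): window [2,5] length 4
  Position 6 ('e'): window [2,6] length 5
Longest substring with no repeats: "cahdf" with length 5

5


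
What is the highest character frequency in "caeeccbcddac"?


Input: caeeccbcddac
Character counts:
  'a': 2
  'b': 1
  'c': 5
  'd': 2
  'e': 2
Maximum frequency: 5

5


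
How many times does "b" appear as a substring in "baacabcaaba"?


Searching for "b" in "baacabcaaba"
Scanning each position:
  Position 0: "b" => MATCH
  Position 1: "a" => no
  Position 2: "a" => no
  Position 3: "c" => no
  Position 4: "a" => no
  Position 5: "b" => MATCH
  Position 6: "c" => no
  Position 7: "a" => no
  Position 8: "a" => no
  Position 9: "b" => MATCH
  Position 10: "a" => no
Total occurrences: 3

3


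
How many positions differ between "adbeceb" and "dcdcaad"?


Comparing "adbeceb" and "dcdcaad" position by position:
  Position 0: 'a' vs 'd' => DIFFER
  Position 1: 'd' vs 'c' => DIFFER
  Position 2: 'b' vs 'd' => DIFFER
  Position 3: 'e' vs 'c' => DIFFER
  Position 4: 'c' vs 'a' => DIFFER
  Position 5: 'e' vs 'a' => DIFFER
  Position 6: 'b' vs 'd' => DIFFER
Positions that differ: 7

7


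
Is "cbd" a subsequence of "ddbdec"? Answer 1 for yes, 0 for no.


Check if "cbd" is a subsequence of "ddbdec"
Greedy scan:
  Position 0 ('d'): no match needed
  Position 1 ('d'): no match needed
  Position 2 ('b'): no match needed
  Position 3 ('d'): no match needed
  Position 4 ('e'): no match needed
  Position 5 ('c'): matches sub[0] = 'c'
Only matched 1/3 characters => not a subsequence

0


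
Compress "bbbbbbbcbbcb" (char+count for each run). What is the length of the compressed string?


Input: bbbbbbbcbbcb
Runs:
  'b' x 7 => "b7"
  'c' x 1 => "c1"
  'b' x 2 => "b2"
  'c' x 1 => "c1"
  'b' x 1 => "b1"
Compressed: "b7c1b2c1b1"
Compressed length: 10

10


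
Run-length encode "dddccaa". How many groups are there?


Input: dddccaa
Scanning for consecutive runs:
  Group 1: 'd' x 3 (positions 0-2)
  Group 2: 'c' x 2 (positions 3-4)
  Group 3: 'a' x 2 (positions 5-6)
Total groups: 3

3


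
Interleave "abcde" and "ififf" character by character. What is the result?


Interleaving "abcde" and "ififf":
  Position 0: 'a' from first, 'i' from second => "ai"
  Position 1: 'b' from first, 'f' from second => "bf"
  Position 2: 'c' from first, 'i' from second => "ci"
  Position 3: 'd' from first, 'f' from second => "df"
  Position 4: 'e' from first, 'f' from second => "ef"
Result: aibfcidfef

aibfcidfef


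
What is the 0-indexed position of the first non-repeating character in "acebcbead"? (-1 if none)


Input: acebcbead
Character frequencies:
  'a': 2
  'b': 2
  'c': 2
  'd': 1
  'e': 2
Scanning left to right for freq == 1:
  Position 0 ('a'): freq=2, skip
  Position 1 ('c'): freq=2, skip
  Position 2 ('e'): freq=2, skip
  Position 3 ('b'): freq=2, skip
  Position 4 ('c'): freq=2, skip
  Position 5 ('b'): freq=2, skip
  Position 6 ('e'): freq=2, skip
  Position 7 ('a'): freq=2, skip
  Position 8 ('d'): unique! => answer = 8

8


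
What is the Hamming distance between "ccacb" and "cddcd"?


Comparing "ccacb" and "cddcd" position by position:
  Position 0: 'c' vs 'c' => same
  Position 1: 'c' vs 'd' => differ
  Position 2: 'a' vs 'd' => differ
  Position 3: 'c' vs 'c' => same
  Position 4: 'b' vs 'd' => differ
Total differences (Hamming distance): 3

3


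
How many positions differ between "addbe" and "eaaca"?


Comparing "addbe" and "eaaca" position by position:
  Position 0: 'a' vs 'e' => DIFFER
  Position 1: 'd' vs 'a' => DIFFER
  Position 2: 'd' vs 'a' => DIFFER
  Position 3: 'b' vs 'c' => DIFFER
  Position 4: 'e' vs 'a' => DIFFER
Positions that differ: 5

5


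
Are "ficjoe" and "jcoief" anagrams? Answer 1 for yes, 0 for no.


Strings: "ficjoe", "jcoief"
Sorted first:  cefijo
Sorted second: cefijo
Sorted forms match => anagrams

1


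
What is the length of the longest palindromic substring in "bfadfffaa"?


Input: "bfadfffaa"
Checking substrings for palindromes:
  [4:7] "fff" (len 3) => palindrome
  [4:6] "ff" (len 2) => palindrome
  [5:7] "ff" (len 2) => palindrome
  [7:9] "aa" (len 2) => palindrome
Longest palindromic substring: "fff" with length 3

3


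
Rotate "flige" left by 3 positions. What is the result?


Input: "flige", rotate left by 3
First 3 characters: "fli"
Remaining characters: "ge"
Concatenate remaining + first: "ge" + "fli" = "gefli"

gefli


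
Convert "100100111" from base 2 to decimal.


Input: "100100111" in base 2
Positional expansion:
  Digit '1' (value 1) x 2^8 = 256
  Digit '0' (value 0) x 2^7 = 0
  Digit '0' (value 0) x 2^6 = 0
  Digit '1' (value 1) x 2^5 = 32
  Digit '0' (value 0) x 2^4 = 0
  Digit '0' (value 0) x 2^3 = 0
  Digit '1' (value 1) x 2^2 = 4
  Digit '1' (value 1) x 2^1 = 2
  Digit '1' (value 1) x 2^0 = 1
Sum = 295

295


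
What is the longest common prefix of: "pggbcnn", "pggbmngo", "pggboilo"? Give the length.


Words: pggbcnn, pggbmngo, pggboilo
  Position 0: all 'p' => match
  Position 1: all 'g' => match
  Position 2: all 'g' => match
  Position 3: all 'b' => match
  Position 4: ('c', 'm', 'o') => mismatch, stop
LCP = "pggb" (length 4)

4


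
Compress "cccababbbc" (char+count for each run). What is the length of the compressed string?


Input: cccababbbc
Runs:
  'c' x 3 => "c3"
  'a' x 1 => "a1"
  'b' x 1 => "b1"
  'a' x 1 => "a1"
  'b' x 3 => "b3"
  'c' x 1 => "c1"
Compressed: "c3a1b1a1b3c1"
Compressed length: 12

12


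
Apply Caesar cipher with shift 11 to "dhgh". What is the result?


Caesar cipher: shift "dhgh" by 11
  'd' (pos 3) + 11 = pos 14 = 'o'
  'h' (pos 7) + 11 = pos 18 = 's'
  'g' (pos 6) + 11 = pos 17 = 'r'
  'h' (pos 7) + 11 = pos 18 = 's'
Result: osrs

osrs


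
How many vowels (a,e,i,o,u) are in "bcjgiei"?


Input: bcjgiei
Checking each character:
  'b' at position 0: consonant
  'c' at position 1: consonant
  'j' at position 2: consonant
  'g' at position 3: consonant
  'i' at position 4: vowel (running total: 1)
  'e' at position 5: vowel (running total: 2)
  'i' at position 6: vowel (running total: 3)
Total vowels: 3

3


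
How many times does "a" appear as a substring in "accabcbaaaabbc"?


Searching for "a" in "accabcbaaaabbc"
Scanning each position:
  Position 0: "a" => MATCH
  Position 1: "c" => no
  Position 2: "c" => no
  Position 3: "a" => MATCH
  Position 4: "b" => no
  Position 5: "c" => no
  Position 6: "b" => no
  Position 7: "a" => MATCH
  Position 8: "a" => MATCH
  Position 9: "a" => MATCH
  Position 10: "a" => MATCH
  Position 11: "b" => no
  Position 12: "b" => no
  Position 13: "c" => no
Total occurrences: 6

6


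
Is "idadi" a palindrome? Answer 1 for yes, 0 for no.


Input: idadi
Reversed: idadi
  Compare pos 0 ('i') with pos 4 ('i'): match
  Compare pos 1 ('d') with pos 3 ('d'): match
Result: palindrome

1


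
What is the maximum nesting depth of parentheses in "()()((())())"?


Input: "()()((())())"
Tracking depth:
  Position 0 '(': depth becomes 1
  Position 1 ')': depth becomes 0
  Position 2 '(': depth becomes 1
  Position 3 ')': depth becomes 0
  Position 4 '(': depth becomes 1
  Position 5 '(': depth becomes 2
  Position 6 '(': depth becomes 3
  Position 7 ')': depth becomes 2
  Position 8 ')': depth becomes 1
  Position 9 '(': depth becomes 2
  Position 10 ')': depth becomes 1
  Position 11 ')': depth becomes 0
Maximum depth reached: 3

3


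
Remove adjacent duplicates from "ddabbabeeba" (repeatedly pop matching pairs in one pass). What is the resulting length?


Input: ddabbabeeba
Stack-based adjacent duplicate removal:
  Read 'd': push. Stack: d
  Read 'd': matches stack top 'd' => pop. Stack: (empty)
  Read 'a': push. Stack: a
  Read 'b': push. Stack: ab
  Read 'b': matches stack top 'b' => pop. Stack: a
  Read 'a': matches stack top 'a' => pop. Stack: (empty)
  Read 'b': push. Stack: b
  Read 'e': push. Stack: be
  Read 'e': matches stack top 'e' => pop. Stack: b
  Read 'b': matches stack top 'b' => pop. Stack: (empty)
  Read 'a': push. Stack: a
Final stack: "a" (length 1)

1


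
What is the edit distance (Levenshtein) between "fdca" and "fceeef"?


Computing edit distance: "fdca" -> "fceeef"
DP table:
           f    c    e    e    e    f
      0    1    2    3    4    5    6
  f   1    0    1    2    3    4    5
  d   2    1    1    2    3    4    5
  c   3    2    1    2    3    4    5
  a   4    3    2    2    3    4    5
Edit distance = dp[4][6] = 5

5


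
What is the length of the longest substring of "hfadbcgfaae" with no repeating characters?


Input: "hfadbcgfaae"
Sliding window (track last position of each char):
  Position 0 ('h'): window [0,0] length 1 -- new best
  Position 1 ('f'): window [0,1] length 2 -- new best
  Position 2 ('a'): window [0,2] length 3 -- new best
  Position 3 ('d'): window [0,3] length 4 -- new best
  Position 4 ('b'): window [0,4] length 5 -- new best
  Position 5 ('c'): window [0,5] length 6 -- new best
  Position 6 ('g'): window [0,6] length 7 -- new best
  Position 7 ('f'): repeat (last at 1), move window start to 2
  Position 7 ('f'): window [2,7] length 6
  Position 8 ('a'): repeat (last at 2), move window start to 3
  Position 8 ('a'): window [3,8] length 6
  Position 9 ('a'): repeat (last at 8), move window start to 9
  Position 9 ('a'): window [9,9] length 1
  Position 10 ('e'): window [9,10] length 2
Longest substring with no repeats: "hfadbcg" with length 7

7


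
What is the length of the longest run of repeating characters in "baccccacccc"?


Input: "baccccacccc"
Scanning for longest run:
  Position 1 ('a'): new char, reset run to 1
  Position 2 ('c'): new char, reset run to 1
  Position 3 ('c'): continues run of 'c', length=2
  Position 4 ('c'): continues run of 'c', length=3
  Position 5 ('c'): continues run of 'c', length=4
  Position 6 ('a'): new char, reset run to 1
  Position 7 ('c'): new char, reset run to 1
  Position 8 ('c'): continues run of 'c', length=2
  Position 9 ('c'): continues run of 'c', length=3
  Position 10 ('c'): continues run of 'c', length=4
Longest run: 'c' with length 4

4


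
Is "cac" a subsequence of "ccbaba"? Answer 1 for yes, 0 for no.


Check if "cac" is a subsequence of "ccbaba"
Greedy scan:
  Position 0 ('c'): matches sub[0] = 'c'
  Position 1 ('c'): no match needed
  Position 2 ('b'): no match needed
  Position 3 ('a'): matches sub[1] = 'a'
  Position 4 ('b'): no match needed
  Position 5 ('a'): no match needed
Only matched 2/3 characters => not a subsequence

0


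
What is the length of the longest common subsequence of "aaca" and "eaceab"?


LCS of "aaca" and "eaceab"
DP table:
           e    a    c    e    a    b
      0    0    0    0    0    0    0
  a   0    0    1    1    1    1    1
  a   0    0    1    1    1    2    2
  c   0    0    1    2    2    2    2
  a   0    0    1    2    2    3    3
LCS length = dp[4][6] = 3

3


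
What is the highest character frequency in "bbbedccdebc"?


Input: bbbedccdebc
Character counts:
  'b': 4
  'c': 3
  'd': 2
  'e': 2
Maximum frequency: 4

4


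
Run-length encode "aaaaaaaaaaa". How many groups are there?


Input: aaaaaaaaaaa
Scanning for consecutive runs:
  Group 1: 'a' x 11 (positions 0-10)
Total groups: 1

1


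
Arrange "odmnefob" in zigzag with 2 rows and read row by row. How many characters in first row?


Zigzag "odmnefob" into 2 rows:
Placing characters:
  'o' => row 0
  'd' => row 1
  'm' => row 0
  'n' => row 1
  'e' => row 0
  'f' => row 1
  'o' => row 0
  'b' => row 1
Rows:
  Row 0: "omeo"
  Row 1: "dnfb"
First row length: 4

4


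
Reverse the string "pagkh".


Input: pagkh
Reading characters right to left:
  Position 4: 'h'
  Position 3: 'k'
  Position 2: 'g'
  Position 1: 'a'
  Position 0: 'p'
Reversed: hkgap

hkgap


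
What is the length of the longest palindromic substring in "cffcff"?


Input: "cffcff"
Checking substrings for palindromes:
  [1:6] "ffcff" (len 5) => palindrome
  [0:4] "cffc" (len 4) => palindrome
  [2:5] "fcf" (len 3) => palindrome
  [1:3] "ff" (len 2) => palindrome
  [4:6] "ff" (len 2) => palindrome
Longest palindromic substring: "ffcff" with length 5

5


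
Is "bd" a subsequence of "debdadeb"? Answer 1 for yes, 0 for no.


Check if "bd" is a subsequence of "debdadeb"
Greedy scan:
  Position 0 ('d'): no match needed
  Position 1 ('e'): no match needed
  Position 2 ('b'): matches sub[0] = 'b'
  Position 3 ('d'): matches sub[1] = 'd'
  Position 4 ('a'): no match needed
  Position 5 ('d'): no match needed
  Position 6 ('e'): no match needed
  Position 7 ('b'): no match needed
All 2 characters matched => is a subsequence

1


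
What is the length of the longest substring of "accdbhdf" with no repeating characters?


Input: "accdbhdf"
Sliding window (track last position of each char):
  Position 0 ('a'): window [0,0] length 1 -- new best
  Position 1 ('c'): window [0,1] length 2 -- new best
  Position 2 ('c'): repeat (last at 1), move window start to 2
  Position 2 ('c'): window [2,2] length 1
  Position 3 ('d'): window [2,3] length 2
  Position 4 ('b'): window [2,4] length 3 -- new best
  Position 5 ('h'): window [2,5] length 4 -- new best
  Position 6 ('d'): repeat (last at 3), move window start to 4
  Position 6 ('d'): window [4,6] length 3
  Position 7 ('f'): window [4,7] length 4
Longest substring with no repeats: "cdbh" with length 4

4


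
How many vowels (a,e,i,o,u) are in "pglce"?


Input: pglce
Checking each character:
  'p' at position 0: consonant
  'g' at position 1: consonant
  'l' at position 2: consonant
  'c' at position 3: consonant
  'e' at position 4: vowel (running total: 1)
Total vowels: 1

1


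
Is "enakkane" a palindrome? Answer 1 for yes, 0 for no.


Input: enakkane
Reversed: enakkane
  Compare pos 0 ('e') with pos 7 ('e'): match
  Compare pos 1 ('n') with pos 6 ('n'): match
  Compare pos 2 ('a') with pos 5 ('a'): match
  Compare pos 3 ('k') with pos 4 ('k'): match
Result: palindrome

1


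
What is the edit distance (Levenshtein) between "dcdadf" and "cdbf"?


Computing edit distance: "dcdadf" -> "cdbf"
DP table:
           c    d    b    f
      0    1    2    3    4
  d   1    1    1    2    3
  c   2    1    2    2    3
  d   3    2    1    2    3
  a   4    3    2    2    3
  d   5    4    3    3    3
  f   6    5    4    4    3
Edit distance = dp[6][4] = 3

3


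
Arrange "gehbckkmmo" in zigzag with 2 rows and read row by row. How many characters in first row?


Zigzag "gehbckkmmo" into 2 rows:
Placing characters:
  'g' => row 0
  'e' => row 1
  'h' => row 0
  'b' => row 1
  'c' => row 0
  'k' => row 1
  'k' => row 0
  'm' => row 1
  'm' => row 0
  'o' => row 1
Rows:
  Row 0: "ghckm"
  Row 1: "ebkmo"
First row length: 5

5


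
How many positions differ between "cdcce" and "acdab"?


Comparing "cdcce" and "acdab" position by position:
  Position 0: 'c' vs 'a' => DIFFER
  Position 1: 'd' vs 'c' => DIFFER
  Position 2: 'c' vs 'd' => DIFFER
  Position 3: 'c' vs 'a' => DIFFER
  Position 4: 'e' vs 'b' => DIFFER
Positions that differ: 5

5


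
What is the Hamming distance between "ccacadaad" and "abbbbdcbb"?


Comparing "ccacadaad" and "abbbbdcbb" position by position:
  Position 0: 'c' vs 'a' => differ
  Position 1: 'c' vs 'b' => differ
  Position 2: 'a' vs 'b' => differ
  Position 3: 'c' vs 'b' => differ
  Position 4: 'a' vs 'b' => differ
  Position 5: 'd' vs 'd' => same
  Position 6: 'a' vs 'c' => differ
  Position 7: 'a' vs 'b' => differ
  Position 8: 'd' vs 'b' => differ
Total differences (Hamming distance): 8

8


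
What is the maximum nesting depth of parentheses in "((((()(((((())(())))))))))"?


Input: "((((()(((((())(())))))))))"
Tracking depth:
  Position 0 '(': depth becomes 1
  Position 1 '(': depth becomes 2
  Position 2 '(': depth becomes 3
  Position 3 '(': depth becomes 4
  Position 4 '(': depth becomes 5
  Position 5 ')': depth becomes 4
  Position 6 '(': depth becomes 5
  Position 7 '(': depth becomes 6
  Position 8 '(': depth becomes 7
  Position 9 '(': depth becomes 8
  Position 10 '(': depth becomes 9
  Position 11 '(': depth becomes 10
  Position 12 ')': depth becomes 9
  Position 13 ')': depth becomes 8
  Position 14 '(': depth becomes 9
  Position 15 '(': depth becomes 10
  Position 16 ')': depth becomes 9
  Position 17 ')': depth becomes 8
  Position 18 ')': depth becomes 7
  Position 19 ')': depth becomes 6
  Position 20 ')': depth becomes 5
  Position 21 ')': depth becomes 4
  Position 22 ')': depth becomes 3
  Position 23 ')': depth becomes 2
  Position 24 ')': depth becomes 1
  Position 25 ')': depth becomes 0
Maximum depth reached: 10

10
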